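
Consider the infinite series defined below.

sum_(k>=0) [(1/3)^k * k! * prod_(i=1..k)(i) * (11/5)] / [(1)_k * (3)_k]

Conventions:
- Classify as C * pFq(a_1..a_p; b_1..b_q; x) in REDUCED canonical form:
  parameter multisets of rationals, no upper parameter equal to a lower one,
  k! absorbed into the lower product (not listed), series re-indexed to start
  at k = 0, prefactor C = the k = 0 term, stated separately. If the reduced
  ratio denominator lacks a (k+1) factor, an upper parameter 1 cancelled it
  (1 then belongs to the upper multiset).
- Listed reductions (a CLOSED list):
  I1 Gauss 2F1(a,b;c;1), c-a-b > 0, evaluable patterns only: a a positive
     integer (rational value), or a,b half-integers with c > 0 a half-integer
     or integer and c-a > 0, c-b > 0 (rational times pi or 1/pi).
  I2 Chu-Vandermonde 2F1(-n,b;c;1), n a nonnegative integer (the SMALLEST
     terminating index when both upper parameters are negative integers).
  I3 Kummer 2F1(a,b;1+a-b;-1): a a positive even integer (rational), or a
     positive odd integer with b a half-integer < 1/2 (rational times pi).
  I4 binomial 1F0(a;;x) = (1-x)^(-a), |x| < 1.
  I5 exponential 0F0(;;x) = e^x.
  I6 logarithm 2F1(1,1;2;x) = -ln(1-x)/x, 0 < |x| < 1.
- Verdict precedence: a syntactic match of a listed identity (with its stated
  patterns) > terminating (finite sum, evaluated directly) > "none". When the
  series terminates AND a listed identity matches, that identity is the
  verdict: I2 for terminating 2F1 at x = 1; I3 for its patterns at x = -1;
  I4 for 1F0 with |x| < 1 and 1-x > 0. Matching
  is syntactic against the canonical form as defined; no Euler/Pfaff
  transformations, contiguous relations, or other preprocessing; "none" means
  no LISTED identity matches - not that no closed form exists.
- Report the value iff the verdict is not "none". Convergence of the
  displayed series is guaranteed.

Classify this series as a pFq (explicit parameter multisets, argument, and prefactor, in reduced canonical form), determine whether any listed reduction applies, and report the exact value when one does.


Canonical form: C = 11/5 times 2F1 with upper {1, 1}, lower {3}, x = 1/3. Verdict: none - at argument 1/3 the multisets {1, 1} ; {3} match no listed identity.

Key step: t_0 being 11/5, the factorial ratio (prefactor 11/5) (k+a-1)!/(a-1)! is a rising factorial (a)_k.
Step ratio: r(k) = (1/3) * (k+1) (k+1) / [(k+3) (k+1)] ; factor over Q: parameters, x = (1/3), and C = 11/5.


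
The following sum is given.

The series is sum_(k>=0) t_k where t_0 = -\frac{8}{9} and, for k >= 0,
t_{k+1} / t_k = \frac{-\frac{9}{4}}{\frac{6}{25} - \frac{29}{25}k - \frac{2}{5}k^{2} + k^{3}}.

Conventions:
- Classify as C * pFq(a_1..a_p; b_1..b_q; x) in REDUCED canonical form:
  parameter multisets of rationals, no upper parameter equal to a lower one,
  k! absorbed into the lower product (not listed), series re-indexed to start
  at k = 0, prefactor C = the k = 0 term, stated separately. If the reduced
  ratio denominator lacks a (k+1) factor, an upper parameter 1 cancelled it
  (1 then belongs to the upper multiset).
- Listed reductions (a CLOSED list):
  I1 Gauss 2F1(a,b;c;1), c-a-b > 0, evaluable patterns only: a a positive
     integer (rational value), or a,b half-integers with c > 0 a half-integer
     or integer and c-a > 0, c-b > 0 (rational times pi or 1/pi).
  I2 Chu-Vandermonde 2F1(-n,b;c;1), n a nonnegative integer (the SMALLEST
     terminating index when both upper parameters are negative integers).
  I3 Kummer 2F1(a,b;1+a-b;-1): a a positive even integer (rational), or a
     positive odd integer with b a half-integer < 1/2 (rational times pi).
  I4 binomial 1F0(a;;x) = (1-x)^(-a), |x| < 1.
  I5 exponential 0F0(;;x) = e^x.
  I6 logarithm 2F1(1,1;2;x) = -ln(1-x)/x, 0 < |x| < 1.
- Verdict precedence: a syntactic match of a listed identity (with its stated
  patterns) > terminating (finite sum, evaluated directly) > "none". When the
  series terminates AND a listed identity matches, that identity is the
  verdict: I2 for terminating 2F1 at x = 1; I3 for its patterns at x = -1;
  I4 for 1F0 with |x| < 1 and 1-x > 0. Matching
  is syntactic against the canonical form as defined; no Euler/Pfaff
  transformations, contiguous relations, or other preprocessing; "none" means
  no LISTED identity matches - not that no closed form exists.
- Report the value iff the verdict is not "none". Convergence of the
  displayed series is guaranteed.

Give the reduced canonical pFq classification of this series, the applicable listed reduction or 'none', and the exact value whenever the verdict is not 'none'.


Canonical form: C = -\frac{8}{9} times 0F2 with upper {-}, lower {-\frac{6}{5}, -\frac{1}{5}}, x = -\frac{9}{4}. Verdict: none (x = -\frac{9}{4}): each listed identity misses the multisets {-} ; {-\frac{6}{5}, -\frac{1}{5}}.

Key step: with t_0 = -\frac{8}{9}, the expanded ratio factors over Q; prefactor -8/9, roots give parameters.
Ratio: r(k) = -\frac{9}{4} * 1 / [(k-\frac{6}{5}) (k-\frac{1}{5}) (k+1)] - poly over poly, x = -\frac{9}{4} from leading terms; C = -\frac{8}{9} at k = 0.


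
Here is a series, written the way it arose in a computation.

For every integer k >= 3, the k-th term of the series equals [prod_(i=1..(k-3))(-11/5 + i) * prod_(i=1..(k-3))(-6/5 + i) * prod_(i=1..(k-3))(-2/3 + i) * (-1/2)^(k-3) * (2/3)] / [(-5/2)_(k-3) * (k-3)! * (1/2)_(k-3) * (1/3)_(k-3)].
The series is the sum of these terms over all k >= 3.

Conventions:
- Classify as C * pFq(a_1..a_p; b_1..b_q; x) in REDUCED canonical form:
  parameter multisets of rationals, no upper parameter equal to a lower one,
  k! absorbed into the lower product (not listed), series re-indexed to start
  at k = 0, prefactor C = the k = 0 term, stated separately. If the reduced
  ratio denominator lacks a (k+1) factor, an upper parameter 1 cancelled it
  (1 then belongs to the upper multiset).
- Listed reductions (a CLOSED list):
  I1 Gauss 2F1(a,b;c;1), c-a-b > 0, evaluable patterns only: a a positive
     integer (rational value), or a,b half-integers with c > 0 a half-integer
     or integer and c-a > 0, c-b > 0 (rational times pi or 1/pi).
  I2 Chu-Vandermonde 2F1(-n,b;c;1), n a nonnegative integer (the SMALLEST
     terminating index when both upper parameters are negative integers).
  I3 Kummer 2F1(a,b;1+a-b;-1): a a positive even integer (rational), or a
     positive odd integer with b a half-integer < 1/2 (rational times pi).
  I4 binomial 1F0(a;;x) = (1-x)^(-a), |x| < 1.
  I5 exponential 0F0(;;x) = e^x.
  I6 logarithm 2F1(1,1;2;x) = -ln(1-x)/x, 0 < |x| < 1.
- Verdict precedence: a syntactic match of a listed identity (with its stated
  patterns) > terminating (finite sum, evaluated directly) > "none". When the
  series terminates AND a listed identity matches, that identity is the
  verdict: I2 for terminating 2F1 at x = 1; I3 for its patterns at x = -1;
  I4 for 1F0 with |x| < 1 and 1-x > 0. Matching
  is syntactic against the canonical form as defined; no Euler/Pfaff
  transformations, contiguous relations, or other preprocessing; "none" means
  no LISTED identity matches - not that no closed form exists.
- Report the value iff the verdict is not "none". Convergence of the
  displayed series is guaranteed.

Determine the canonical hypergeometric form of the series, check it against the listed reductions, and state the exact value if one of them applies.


x = -1/2 here; the reduced form reads 2F2, upper {-6/5, -1/5}, lower {-5/2, 1/2}, C = 2/3. Verdict: none here - no I1-I6 shape fits x = -1/2 with lower {-5/2, 1/2}.

Structural cue: t_0 being 2/3, the parameter 1/3 appears in both the upper and lower lists and cancels.
Ratio: r(k) = (-1/2) * (k-6/5) (k-1/5) / [(k-5/2) (k+1/2) (k+1)] ; factor over Q: parameters, x = (-1/2), and C = 2/3.


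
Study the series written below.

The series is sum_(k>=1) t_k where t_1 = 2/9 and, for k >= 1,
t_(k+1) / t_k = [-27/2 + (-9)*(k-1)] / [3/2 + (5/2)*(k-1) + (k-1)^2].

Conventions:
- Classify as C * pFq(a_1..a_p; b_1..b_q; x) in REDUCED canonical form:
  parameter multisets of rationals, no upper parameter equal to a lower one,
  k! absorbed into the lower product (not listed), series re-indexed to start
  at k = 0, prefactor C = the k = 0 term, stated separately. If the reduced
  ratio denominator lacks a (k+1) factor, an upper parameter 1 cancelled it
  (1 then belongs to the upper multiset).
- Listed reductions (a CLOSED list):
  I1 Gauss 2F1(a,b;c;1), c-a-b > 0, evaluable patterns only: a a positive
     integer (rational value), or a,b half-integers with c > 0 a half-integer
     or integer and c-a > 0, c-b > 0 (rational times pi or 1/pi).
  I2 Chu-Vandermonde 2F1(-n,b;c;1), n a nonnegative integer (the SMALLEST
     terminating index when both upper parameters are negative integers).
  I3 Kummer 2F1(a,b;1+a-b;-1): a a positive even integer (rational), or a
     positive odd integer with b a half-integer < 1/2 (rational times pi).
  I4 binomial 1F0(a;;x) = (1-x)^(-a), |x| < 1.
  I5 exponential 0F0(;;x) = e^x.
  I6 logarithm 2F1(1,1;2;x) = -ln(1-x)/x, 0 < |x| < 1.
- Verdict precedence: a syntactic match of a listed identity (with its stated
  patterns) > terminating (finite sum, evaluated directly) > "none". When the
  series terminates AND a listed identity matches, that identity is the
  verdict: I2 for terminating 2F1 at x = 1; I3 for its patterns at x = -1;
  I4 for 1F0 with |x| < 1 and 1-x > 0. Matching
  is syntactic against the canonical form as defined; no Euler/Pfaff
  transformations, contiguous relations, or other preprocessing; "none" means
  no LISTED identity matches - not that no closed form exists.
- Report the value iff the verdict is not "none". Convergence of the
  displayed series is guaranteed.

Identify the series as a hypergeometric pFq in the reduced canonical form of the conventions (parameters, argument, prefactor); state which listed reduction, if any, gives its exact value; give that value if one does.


With C = 2/9: the canonical form is 0F0(-; -; -9). Verdict: exponential (I5) fires (the 0F0 exponential series at x = -9). Exact value: (2/9) * e^(-9).

The tell: from the first term 2/9: the ratio is unreduced: k + 3/2 divides both sides (prefactor 2/9).
Consecutive-term ratio: r(k) = (-9) * 1 / [(k+1)] - poly over poly, x = (-9) from leading terms; C = 2/9 at k = 0.


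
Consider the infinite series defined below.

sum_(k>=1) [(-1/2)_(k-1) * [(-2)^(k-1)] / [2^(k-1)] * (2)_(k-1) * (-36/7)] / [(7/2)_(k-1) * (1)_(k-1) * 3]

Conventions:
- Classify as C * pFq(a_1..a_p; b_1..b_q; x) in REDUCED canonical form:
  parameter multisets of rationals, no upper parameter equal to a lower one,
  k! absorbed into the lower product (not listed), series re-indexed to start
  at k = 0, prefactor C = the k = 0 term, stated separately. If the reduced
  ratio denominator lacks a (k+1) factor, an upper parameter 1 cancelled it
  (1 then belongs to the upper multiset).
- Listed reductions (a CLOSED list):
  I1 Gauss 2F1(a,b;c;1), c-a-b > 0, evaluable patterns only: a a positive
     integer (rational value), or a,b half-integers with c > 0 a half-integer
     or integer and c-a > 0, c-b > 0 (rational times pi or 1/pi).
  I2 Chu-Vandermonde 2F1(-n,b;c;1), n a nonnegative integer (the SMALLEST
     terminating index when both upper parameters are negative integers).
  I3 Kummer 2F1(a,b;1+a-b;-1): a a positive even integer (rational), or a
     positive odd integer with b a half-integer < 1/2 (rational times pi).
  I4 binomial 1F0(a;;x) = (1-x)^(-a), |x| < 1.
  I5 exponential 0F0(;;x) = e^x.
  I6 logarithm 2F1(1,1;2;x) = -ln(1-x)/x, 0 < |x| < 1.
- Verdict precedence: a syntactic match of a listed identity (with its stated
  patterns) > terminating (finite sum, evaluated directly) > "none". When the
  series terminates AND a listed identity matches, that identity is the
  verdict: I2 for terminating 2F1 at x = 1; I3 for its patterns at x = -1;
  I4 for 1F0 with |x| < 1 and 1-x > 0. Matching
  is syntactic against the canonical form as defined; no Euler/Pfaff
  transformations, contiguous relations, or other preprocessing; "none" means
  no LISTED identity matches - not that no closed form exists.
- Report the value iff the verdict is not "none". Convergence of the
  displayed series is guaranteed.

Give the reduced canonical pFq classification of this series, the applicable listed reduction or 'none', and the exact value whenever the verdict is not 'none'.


This is -12/7 * 2F1(-1/2, 2; 7/2; -1) in reduced canonical form. Verdict: the Kummer evaluation I3 matches (x = -1; c = 7/2 equals 1+a-b for upper {-1/2, 2}: listed pattern). Hence: -15/7.

Key step: with t_0 = -12/7, the two k-th powers (prefactor -12/7) combine into one argument.
Consecutive-term ratio: r(k) = (-1) * (k-1/2) (k+2) / [(k+7/2) (k+1)] - poly over poly, x = (-1) from leading terms; C = -12/7 at k = 0.


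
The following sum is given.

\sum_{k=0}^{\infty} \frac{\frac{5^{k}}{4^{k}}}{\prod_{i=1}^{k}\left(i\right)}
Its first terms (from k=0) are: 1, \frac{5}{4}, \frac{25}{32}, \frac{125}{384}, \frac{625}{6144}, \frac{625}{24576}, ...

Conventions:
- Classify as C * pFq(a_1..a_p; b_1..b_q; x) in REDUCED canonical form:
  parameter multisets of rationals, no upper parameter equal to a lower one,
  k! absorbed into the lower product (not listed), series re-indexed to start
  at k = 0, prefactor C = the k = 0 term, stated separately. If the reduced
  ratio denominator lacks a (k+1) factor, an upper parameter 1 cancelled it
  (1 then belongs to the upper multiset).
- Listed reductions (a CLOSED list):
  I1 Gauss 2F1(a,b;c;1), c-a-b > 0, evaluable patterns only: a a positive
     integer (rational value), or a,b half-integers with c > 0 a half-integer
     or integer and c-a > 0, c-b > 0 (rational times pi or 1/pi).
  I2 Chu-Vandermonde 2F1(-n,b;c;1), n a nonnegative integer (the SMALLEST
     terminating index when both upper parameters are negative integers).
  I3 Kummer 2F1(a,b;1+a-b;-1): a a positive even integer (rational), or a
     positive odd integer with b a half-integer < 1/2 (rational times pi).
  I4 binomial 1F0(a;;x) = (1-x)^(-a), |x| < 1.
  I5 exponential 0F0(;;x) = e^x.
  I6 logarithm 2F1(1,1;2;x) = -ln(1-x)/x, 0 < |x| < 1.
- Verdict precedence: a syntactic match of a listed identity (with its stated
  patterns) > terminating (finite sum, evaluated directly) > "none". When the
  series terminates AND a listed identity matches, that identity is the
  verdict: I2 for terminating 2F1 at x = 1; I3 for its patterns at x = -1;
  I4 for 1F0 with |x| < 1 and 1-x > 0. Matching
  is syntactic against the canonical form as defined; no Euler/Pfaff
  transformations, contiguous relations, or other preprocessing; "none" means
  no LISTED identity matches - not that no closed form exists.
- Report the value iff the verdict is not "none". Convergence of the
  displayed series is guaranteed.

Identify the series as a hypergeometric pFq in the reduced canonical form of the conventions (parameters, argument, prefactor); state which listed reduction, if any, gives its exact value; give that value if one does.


With C = 1: the canonical form is 0F0(-; -; \frac{5}{4}). Verdict: the exponential series (I5) fires (the 0F0 exponential series at x = \frac{5}{4}). Its exact value is e^{\frac{5}{4}}.

Structural cue: t_0 being 1, the two geometric factors (prefactor 1) combine into one argument.
Term ratio: r(k) = \frac{5}{4} * 1 / [(k+1)] ; factor over Q: parameters, x = \frac{5}{4}, and C = 1.


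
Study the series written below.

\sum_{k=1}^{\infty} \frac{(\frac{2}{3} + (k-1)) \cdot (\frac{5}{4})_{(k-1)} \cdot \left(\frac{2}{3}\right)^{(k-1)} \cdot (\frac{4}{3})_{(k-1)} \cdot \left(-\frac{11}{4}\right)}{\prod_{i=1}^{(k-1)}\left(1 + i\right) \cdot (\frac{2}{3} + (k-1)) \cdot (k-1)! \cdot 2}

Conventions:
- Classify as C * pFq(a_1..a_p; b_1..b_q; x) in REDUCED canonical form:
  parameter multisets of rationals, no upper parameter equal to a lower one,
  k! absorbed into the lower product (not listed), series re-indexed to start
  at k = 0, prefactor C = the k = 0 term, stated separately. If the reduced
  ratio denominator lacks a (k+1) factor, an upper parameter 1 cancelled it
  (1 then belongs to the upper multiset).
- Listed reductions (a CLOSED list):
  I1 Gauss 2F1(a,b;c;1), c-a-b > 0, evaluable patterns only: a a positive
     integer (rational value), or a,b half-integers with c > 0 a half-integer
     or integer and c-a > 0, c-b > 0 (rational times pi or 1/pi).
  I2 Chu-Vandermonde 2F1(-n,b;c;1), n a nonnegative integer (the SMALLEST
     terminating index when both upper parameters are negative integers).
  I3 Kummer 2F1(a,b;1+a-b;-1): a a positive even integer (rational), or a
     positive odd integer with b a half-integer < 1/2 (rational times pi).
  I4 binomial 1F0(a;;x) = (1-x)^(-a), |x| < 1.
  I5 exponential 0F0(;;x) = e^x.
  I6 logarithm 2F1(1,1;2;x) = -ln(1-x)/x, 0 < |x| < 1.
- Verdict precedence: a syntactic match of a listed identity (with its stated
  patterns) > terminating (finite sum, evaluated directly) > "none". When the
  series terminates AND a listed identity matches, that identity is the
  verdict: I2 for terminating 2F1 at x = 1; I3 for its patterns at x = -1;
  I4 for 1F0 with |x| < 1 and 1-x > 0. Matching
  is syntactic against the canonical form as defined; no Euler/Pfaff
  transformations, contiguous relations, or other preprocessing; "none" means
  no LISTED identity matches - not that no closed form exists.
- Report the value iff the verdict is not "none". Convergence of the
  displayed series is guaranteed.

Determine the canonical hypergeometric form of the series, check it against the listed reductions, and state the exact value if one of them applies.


At argument \frac{2}{3}: a 2F1 with upper {\frac{5}{4}, \frac{4}{3}}, lower {2}, scaled by C = -\frac{11}{8}. Verdict: no listed reduction: x = \frac{2}{3} and upper {\frac{5}{4}, \frac{4}{3}} fail every I1-I6 pattern.

The tell: t_0 being -\frac{11}{8}, the constant factors (prefactor -11/8) combine into one prefactor.
Step ratio: r(k) = \frac{2}{3} * (k+\frac{5}{4}) (k+\frac{4}{3}) / [(k+2) (k+1)] - rational in k. x = \frac{2}{3}; t_0 = -\frac{11}{8}; negate the roots.


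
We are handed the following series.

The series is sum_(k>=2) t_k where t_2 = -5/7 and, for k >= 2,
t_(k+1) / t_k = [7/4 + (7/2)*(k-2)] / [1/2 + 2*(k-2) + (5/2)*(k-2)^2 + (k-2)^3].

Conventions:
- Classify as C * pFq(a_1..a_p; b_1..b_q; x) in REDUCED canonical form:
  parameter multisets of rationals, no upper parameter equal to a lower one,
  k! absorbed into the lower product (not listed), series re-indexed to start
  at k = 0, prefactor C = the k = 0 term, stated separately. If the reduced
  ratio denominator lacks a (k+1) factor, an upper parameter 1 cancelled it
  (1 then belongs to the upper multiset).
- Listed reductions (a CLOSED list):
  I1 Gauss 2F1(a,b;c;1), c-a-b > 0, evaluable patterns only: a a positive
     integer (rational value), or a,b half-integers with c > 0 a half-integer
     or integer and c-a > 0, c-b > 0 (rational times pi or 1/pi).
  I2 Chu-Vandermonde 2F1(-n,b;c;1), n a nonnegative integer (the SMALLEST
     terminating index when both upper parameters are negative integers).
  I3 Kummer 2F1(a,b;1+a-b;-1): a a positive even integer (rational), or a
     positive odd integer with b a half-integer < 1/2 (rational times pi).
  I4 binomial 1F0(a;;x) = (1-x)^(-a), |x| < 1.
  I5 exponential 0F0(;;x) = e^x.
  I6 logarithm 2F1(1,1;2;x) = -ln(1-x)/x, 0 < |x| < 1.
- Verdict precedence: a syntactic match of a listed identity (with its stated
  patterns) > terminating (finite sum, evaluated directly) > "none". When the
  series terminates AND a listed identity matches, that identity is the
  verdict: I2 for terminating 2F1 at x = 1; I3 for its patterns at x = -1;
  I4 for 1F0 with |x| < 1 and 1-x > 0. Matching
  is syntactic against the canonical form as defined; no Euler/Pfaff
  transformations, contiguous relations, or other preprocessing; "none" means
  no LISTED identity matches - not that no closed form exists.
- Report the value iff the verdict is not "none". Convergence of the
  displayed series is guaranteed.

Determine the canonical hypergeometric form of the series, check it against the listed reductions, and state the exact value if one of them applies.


Prefactor -5/7, argument 7/2: 0F1 with upper {-} over lower {1}. Verdict: none - this 0F1 at x = 7/2 matches no listed pattern, and upper {-} holds no stopper.

Key observation: t_0 being -5/7, cancel k + 1/2 from the displayed ratio first; then prefactor -5/7.
Adjacent-term ratio: r(k) = (7/2) * 1 / [(k+1) (k+1)] - rational in k. x = (7/2); t_0 = -5/7; negate the roots.


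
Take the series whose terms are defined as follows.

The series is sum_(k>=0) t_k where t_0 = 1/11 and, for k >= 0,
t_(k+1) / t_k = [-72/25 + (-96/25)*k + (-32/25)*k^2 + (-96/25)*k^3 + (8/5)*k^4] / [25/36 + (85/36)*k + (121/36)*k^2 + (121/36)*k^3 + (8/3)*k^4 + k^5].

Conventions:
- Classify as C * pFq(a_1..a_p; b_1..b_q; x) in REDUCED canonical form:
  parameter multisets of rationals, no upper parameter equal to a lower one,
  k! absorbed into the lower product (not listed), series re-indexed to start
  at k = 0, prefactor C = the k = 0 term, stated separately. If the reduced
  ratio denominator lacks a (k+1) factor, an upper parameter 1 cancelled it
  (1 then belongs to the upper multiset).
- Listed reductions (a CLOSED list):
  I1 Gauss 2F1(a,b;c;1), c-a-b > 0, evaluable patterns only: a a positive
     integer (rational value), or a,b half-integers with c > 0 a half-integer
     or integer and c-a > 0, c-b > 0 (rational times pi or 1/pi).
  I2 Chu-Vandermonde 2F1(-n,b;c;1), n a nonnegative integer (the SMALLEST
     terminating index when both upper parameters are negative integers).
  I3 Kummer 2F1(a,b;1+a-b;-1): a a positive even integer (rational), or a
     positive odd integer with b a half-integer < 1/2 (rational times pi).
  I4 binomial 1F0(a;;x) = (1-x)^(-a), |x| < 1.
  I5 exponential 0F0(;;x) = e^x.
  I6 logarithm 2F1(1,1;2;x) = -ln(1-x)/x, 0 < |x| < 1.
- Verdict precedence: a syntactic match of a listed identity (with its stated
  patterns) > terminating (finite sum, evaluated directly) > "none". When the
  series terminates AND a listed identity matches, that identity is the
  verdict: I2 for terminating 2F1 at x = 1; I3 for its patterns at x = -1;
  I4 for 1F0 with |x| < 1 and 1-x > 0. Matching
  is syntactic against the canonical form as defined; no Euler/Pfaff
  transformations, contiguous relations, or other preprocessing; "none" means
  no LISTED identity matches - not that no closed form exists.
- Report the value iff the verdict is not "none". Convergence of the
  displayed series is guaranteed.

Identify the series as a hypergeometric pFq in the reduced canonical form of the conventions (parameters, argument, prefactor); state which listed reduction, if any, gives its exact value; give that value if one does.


At argument 8/5: a 2F2 with upper {-3, 3/5}, lower {5/6, 5/6}, scaled by C = 1/11. Verdict: terminating - upper -3 stops the sum at k = 3; the 4 terms are added exactly. Exact value: -7295561639/150257421875.

Key step: t_0 = 1/11 here, and roots of the ratio polynomials (C = 1/11, x = 8/5) are the negated parameters.
Ratio: r(k) = (8/5) * (k-3) (k+3/5) / [(k+5/6) (k+5/6) (k+1)] - rational; roots negated = parameters, x = (8/5), C = 1/11.


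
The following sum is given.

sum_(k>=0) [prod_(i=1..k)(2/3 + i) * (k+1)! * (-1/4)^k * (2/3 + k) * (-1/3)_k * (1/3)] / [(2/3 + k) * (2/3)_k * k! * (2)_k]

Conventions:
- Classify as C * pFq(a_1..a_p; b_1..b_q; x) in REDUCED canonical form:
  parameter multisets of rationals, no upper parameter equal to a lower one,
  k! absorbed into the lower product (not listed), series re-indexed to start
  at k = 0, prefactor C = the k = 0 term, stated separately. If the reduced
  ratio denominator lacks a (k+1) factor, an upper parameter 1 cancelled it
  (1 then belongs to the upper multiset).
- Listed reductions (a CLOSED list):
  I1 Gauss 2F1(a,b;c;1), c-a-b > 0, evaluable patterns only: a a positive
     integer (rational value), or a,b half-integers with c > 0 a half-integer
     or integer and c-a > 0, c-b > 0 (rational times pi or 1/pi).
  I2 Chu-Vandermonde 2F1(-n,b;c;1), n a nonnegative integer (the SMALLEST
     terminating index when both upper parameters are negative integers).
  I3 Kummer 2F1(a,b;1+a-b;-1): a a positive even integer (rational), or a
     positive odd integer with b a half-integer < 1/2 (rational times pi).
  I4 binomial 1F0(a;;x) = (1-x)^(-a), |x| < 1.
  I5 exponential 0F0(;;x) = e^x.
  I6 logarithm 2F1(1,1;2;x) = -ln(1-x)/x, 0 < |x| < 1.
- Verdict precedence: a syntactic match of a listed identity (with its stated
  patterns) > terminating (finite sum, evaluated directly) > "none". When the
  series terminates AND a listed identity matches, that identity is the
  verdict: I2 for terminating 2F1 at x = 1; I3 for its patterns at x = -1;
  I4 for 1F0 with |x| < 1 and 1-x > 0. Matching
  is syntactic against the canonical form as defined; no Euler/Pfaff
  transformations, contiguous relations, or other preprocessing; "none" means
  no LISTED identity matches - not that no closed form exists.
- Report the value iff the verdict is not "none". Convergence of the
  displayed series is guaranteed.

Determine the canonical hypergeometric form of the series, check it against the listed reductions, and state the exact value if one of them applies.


The series (x = -1/4) is 2F1: upper {-1/3, 5/3}, lower {2/3}, prefactor 1/3. Verdict: none. A 2F1 with upper {-1/3, 5/3} fits none of I1-I6 at x = -1/4; the sum runs forever.

First insight: x = (-1/4) and k + 2/3 divides numerator and denominator alike; C = 1/3, x = -1/4 after cancelling.
Ratio: r(k) = (-1/4) * (k-1/3) (k+5/3) / [(k+2/3) (k+1)] - rational in k, leading ratio (-1/4); with t_0 = 1/3, classification follows.


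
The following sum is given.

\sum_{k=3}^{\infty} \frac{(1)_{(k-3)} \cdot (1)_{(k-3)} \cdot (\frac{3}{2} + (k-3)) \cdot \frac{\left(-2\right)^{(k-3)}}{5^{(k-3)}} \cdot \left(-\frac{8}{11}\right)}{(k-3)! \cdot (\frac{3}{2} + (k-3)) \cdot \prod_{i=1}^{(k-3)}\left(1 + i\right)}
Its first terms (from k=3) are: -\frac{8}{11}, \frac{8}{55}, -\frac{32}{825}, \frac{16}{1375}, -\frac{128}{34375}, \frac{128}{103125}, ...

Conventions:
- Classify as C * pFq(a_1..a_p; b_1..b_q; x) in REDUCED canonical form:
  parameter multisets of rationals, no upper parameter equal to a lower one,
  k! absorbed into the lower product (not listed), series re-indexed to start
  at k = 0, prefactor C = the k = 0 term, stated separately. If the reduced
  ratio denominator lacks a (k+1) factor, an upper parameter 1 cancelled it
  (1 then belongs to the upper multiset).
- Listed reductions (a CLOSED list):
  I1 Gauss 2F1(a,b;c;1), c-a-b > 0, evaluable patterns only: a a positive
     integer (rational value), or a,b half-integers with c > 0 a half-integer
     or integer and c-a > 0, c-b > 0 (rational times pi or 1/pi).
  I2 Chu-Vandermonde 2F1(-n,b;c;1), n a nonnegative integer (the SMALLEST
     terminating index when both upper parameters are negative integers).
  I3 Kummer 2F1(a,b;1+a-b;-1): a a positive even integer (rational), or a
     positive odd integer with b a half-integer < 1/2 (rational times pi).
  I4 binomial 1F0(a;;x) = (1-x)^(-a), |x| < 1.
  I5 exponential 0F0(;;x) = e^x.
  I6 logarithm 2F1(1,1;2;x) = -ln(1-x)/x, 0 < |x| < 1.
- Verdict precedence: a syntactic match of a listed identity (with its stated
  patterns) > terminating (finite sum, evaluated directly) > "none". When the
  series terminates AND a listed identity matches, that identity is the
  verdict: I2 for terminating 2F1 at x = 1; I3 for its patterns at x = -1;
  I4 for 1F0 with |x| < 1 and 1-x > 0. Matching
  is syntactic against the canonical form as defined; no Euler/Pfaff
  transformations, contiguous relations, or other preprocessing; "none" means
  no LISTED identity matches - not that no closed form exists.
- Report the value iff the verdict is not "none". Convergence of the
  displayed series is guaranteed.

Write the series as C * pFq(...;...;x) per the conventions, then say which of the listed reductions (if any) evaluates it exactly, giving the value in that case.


At argument -\frac{2}{5}: a 2F1 with upper {1, 1}, lower {2}, scaled by C = -\frac{8}{11}. Verdict: the logarithmic series (I6) matches (the logarithm: parameters (1,1;2), x = -\frac{2}{5}). Its exact value is \left(-\frac{20}{11}\right) \cdot \ln\left(\frac{7}{5}\right).

Key observation: x = -\frac{2}{5} and striking the common factor k + 3/2 reduces the term (C = -8/11).
Term ratio: r(k) = -\frac{2}{5} * (k+1) (k+1) / [(k+2) (k+1)] ; factor over Q: parameters, x = -\frac{2}{5}, and C = -\frac{8}{11}.


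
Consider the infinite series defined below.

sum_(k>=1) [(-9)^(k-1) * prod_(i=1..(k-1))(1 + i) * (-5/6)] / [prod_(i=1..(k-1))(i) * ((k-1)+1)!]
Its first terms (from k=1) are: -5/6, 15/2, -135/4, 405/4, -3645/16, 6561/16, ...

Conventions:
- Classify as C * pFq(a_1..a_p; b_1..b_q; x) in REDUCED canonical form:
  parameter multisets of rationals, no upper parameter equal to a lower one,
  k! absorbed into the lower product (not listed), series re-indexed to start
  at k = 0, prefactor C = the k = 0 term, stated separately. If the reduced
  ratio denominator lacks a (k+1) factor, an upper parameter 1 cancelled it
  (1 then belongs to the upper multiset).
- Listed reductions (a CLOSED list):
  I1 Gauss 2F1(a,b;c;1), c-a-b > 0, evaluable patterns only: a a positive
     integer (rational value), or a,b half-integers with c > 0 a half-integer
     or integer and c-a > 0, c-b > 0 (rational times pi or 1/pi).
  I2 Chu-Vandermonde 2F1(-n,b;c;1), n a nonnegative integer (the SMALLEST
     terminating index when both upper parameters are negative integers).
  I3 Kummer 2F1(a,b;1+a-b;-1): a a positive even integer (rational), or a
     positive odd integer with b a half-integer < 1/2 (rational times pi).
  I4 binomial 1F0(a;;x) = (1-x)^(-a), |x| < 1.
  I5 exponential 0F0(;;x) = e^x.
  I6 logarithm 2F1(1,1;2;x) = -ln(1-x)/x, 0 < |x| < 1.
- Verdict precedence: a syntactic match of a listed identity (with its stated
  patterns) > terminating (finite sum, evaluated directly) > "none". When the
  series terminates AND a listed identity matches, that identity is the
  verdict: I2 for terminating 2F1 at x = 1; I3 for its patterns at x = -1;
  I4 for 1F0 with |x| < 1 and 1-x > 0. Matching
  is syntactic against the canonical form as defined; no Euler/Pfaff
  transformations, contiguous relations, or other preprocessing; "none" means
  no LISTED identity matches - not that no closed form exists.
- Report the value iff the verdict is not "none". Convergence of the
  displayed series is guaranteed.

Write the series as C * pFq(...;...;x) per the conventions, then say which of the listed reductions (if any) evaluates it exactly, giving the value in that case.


Prefactor -5/6, argument -9: 0F0 with upper {-} over lower {-}. Verdict: the I5 exponential reduction matches (the 0F0 exponential series at x = -9). Exact value: (-5/6) * e^(-9).

Structural cue: with t_0 = -5/6, the parameter 2 appears in both the upper and lower lists and cancels.
Adjacent-term ratio: r(k) = (-9) * 1 / [(k+1)] - rational in k. x = (-9); t_0 = -5/6; negate the roots.


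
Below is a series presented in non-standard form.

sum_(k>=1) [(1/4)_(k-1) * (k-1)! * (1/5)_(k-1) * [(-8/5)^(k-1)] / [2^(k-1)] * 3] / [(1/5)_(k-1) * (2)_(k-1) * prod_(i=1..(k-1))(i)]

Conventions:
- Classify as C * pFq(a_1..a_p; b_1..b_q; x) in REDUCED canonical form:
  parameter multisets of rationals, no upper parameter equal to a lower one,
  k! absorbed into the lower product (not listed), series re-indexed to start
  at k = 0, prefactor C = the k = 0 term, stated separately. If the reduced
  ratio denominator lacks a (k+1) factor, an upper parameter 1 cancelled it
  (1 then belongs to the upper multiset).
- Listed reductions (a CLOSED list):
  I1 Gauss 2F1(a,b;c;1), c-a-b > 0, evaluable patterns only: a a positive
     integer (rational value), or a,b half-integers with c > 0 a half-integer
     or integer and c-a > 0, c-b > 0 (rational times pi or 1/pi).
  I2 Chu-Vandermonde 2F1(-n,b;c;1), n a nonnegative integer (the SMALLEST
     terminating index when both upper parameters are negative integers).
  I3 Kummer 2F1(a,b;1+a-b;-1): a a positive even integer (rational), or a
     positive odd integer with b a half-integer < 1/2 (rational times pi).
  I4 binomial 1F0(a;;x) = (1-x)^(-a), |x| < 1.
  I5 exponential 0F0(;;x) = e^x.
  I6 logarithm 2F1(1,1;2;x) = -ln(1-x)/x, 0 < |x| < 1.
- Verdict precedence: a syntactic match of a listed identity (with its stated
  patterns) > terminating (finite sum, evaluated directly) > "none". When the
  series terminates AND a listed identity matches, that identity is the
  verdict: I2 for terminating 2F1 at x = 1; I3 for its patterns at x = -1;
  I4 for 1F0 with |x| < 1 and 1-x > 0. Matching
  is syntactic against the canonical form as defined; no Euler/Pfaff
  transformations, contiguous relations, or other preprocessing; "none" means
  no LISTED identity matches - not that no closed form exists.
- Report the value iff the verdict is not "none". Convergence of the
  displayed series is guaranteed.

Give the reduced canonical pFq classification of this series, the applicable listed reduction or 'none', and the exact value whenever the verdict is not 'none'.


x = -4/5 here; the reduced form reads 2F1, upper {1/4, 1}, lower {2}, C = 3. Verdict: none. No listed pattern accepts 2F1(1/4, 1; 2; -4/5).

Key step: from the first term 3: the product of the first k integers (C = 3) is k!.
Term ratio: r(k) = (-4/5) * (k+1/4) (k+1) / [(k+2) (k+1)] - rational; roots negated = parameters, x = (-4/5), C = 3.


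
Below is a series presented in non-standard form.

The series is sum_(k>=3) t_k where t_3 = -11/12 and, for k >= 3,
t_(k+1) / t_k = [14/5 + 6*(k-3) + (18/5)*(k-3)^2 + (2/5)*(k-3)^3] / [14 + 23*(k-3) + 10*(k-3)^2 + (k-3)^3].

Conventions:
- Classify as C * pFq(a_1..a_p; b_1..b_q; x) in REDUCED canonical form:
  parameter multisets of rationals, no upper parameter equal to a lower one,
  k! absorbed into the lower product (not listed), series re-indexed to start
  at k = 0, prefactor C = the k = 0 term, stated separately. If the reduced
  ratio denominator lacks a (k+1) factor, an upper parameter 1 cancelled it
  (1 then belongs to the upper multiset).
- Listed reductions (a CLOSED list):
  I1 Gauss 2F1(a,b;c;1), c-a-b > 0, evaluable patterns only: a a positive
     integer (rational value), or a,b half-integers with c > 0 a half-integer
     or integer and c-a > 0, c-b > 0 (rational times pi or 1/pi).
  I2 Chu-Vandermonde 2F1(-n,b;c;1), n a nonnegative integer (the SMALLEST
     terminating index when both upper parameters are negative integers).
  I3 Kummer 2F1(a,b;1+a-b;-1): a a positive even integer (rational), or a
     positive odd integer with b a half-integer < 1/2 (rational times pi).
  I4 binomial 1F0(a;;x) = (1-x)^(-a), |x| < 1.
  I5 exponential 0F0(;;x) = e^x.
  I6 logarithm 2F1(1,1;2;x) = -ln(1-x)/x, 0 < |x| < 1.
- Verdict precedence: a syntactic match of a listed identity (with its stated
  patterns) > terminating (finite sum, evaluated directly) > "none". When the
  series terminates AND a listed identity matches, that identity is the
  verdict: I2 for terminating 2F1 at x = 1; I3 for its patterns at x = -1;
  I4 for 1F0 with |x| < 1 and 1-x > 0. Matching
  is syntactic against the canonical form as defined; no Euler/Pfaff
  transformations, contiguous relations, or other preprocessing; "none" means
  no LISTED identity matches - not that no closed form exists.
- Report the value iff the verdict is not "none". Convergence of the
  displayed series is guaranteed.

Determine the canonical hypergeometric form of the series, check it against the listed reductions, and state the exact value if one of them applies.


The tell: t_0 = -11/12 here, and roots of the ratio polynomials (C = -11/12, x = 2/5) are the negated parameters.
Step ratio: r(k) = (2/5) * (k+1) (k+1) / [(k+2) (k+1)] - rational in k, leading ratio (2/5); with t_0 = -11/12, classification follows.

Reduced: x = 2/5, 2F1, upper = {1, 1}, lower = {2}, C = -11/12. Verdict at x = 2/5: the I6 logarithm reduction matches (the logarithm: parameters (1,1;2), x = 2/5). Sum: (55/24) * ln(3/5).


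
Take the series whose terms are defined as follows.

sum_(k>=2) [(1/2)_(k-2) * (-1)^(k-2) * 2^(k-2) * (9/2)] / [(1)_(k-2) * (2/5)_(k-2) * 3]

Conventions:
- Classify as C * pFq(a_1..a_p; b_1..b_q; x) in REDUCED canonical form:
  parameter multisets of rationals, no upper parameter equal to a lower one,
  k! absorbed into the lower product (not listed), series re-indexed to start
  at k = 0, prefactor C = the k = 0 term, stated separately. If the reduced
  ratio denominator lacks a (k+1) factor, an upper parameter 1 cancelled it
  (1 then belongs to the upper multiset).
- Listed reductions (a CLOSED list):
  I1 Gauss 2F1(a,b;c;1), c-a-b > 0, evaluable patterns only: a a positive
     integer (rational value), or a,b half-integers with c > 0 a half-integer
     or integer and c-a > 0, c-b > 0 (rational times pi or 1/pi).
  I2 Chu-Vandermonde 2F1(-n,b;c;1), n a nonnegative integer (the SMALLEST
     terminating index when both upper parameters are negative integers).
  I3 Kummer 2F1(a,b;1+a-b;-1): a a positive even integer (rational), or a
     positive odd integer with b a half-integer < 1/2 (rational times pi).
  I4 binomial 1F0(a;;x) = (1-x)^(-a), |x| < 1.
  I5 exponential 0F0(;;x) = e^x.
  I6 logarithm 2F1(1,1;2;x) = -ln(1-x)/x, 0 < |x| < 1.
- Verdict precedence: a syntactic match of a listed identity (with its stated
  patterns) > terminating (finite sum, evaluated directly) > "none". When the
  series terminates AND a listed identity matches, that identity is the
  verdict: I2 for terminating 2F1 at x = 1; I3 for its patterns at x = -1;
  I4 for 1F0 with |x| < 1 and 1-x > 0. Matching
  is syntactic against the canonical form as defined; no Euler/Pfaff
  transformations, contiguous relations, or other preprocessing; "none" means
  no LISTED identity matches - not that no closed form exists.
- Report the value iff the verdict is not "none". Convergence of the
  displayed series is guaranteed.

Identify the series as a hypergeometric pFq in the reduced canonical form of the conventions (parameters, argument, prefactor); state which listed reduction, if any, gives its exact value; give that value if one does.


This is 3/2 * 1F1(1/2; 2/5; -2) in reduced canonical form. Verdict: none here - no I1-I6 shape fits x = -2 with lower {2/5}.

Key step: t_0 being 3/2, the (-1)^k factor (C = 3/2) folds into the argument's sign.
Ratio: r(k) = (-2) * (k+1/2) / [(k+2/5) (k+1)] ; factor over Q: parameters, x = (-2), and C = 3/2.


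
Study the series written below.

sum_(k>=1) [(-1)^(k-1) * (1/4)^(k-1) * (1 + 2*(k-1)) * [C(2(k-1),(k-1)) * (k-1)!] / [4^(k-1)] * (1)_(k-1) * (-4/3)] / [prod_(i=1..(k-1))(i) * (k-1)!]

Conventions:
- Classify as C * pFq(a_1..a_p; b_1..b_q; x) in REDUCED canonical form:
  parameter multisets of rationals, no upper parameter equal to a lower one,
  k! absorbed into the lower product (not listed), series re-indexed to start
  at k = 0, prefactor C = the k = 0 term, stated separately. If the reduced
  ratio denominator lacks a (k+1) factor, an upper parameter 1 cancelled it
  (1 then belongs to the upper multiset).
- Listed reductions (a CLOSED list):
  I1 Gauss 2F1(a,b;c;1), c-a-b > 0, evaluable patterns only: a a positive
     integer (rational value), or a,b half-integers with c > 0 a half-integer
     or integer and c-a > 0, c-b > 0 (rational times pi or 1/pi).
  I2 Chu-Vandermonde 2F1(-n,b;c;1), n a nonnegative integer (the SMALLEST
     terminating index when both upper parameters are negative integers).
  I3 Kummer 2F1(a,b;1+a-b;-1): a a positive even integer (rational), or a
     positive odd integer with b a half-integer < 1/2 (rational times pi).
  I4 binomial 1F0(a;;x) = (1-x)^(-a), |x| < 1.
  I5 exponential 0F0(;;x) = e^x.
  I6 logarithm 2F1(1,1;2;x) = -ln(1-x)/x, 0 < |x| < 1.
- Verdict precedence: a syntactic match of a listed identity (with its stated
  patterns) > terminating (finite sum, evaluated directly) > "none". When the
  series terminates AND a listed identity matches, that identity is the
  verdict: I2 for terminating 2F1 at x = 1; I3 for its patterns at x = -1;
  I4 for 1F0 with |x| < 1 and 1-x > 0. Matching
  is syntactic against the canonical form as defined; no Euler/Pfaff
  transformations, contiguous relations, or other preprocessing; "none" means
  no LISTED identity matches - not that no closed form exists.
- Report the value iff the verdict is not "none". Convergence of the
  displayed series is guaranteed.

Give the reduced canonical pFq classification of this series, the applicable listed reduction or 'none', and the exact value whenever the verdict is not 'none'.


Canonical form: C = -4/3 times 1F0 with upper {3/2}, lower {-}, x = -1/4. Verdict: this is binomial (I4) (the 1F0 binomial series: exponent -3/2, x = -1/4). Value: (-4/3) * (5/4)^(-3/2).

First insight: t_0 = -4/3 here, and the parameter 1 appears in both the upper and lower lists and cancels.
Consecutive-term ratio: r(k) = (-1/4) * (k+3/2) / [(k+1)] - rational; roots negated = parameters, x = (-1/4), C = -4/3.
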